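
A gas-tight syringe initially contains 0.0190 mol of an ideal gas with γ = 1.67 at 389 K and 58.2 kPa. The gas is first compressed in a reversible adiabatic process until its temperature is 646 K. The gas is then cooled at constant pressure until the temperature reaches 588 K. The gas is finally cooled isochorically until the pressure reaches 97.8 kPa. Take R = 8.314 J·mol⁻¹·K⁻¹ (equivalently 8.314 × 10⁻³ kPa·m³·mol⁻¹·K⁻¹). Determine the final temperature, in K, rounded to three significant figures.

T₄ ≈ 279 K

From PV = nRT: V₁ = nRT₁/P₁ = 0.001056 m³.
Reversible adiabatic, γ = 1.67: P₂ = P₁·(T₂/T₁)^(γ/(γ−1)) = 206.1 kPa; V₂ = V₁·(T₁/T₂)^(1/(γ−1)) = 0.0004952 m³.
Isobaric, so V/T is constant: P₃ = P₂; V₃ = V₂·(T₃/T₂) = 0.0004508 m³.
Isochoric, so P/T is constant: V₄ = V₃; T₄ = T₃·(P₄/P₃) = 279.1 K.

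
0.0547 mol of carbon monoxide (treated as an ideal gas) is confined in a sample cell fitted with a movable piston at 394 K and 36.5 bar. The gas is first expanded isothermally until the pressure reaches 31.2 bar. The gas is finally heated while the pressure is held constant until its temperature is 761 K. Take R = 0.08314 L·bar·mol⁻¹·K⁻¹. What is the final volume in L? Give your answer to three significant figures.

V₃ ≈ 0.111 L

From PV = nRT: V₁ = nRT₁/P₁ = 0.04909 L.
Isothermal, so P V is constant: T₂ = T₁; V₂ = V₁·(P₁/P₂) = 0.05743 L.
P constant ⇒ V ∝ T: P₃ = P₂; V₃ = V₂·(T₃/T₂) = 0.1109 L.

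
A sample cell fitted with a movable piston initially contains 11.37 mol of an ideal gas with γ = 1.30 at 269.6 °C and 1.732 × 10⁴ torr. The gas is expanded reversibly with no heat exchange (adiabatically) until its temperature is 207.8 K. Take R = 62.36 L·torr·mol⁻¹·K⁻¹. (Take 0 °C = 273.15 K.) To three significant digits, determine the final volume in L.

V₂ ≈ 545 L

Convert: T₁ = 542.8 K.
From PV = nRT: V₁ = nRT₁/P₁ = 22.22 L.
Adiabatic (γ = 1.30), T V^(γ−1) and P V^γ constant: P₂ = P₁·(T₂/T₁)^(γ/(γ−1)) = 270.2 torr; V₂ = V₁·(T₁/T₂)^(1/(γ−1)) = 545.2 L.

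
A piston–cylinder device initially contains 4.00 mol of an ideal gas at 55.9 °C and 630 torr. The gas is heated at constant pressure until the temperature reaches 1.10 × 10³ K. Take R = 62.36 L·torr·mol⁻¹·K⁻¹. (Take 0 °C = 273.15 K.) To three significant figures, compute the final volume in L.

V₂ ≈ 436 L

Convert: T₁ = 329.0 K.
From PV = nRT: V₁ = nRT₁/P₁ = 130.3 L.
Isobaric, so V/T is constant: P₂ = P₁; V₂ = V₁·(T₂/T₁) = 435.5 L.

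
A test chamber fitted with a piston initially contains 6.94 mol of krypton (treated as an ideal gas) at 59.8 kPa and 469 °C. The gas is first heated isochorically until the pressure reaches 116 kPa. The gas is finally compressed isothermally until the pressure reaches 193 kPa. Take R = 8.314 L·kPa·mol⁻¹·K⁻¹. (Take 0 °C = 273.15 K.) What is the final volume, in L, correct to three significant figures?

Convert: T₁ = 742.1 K.
From PV = nRT: V₁ = nRT₁/P₁ = 716.1 L.
V constant ⇒ P ∝ T: V₂ = V₁; T₂ = T₁·(P₂/P₁) = 1440 K.
T constant ⇒ Boyle's law P V = const: T₃ = T₂; V₃ = V₂·(P₂/P₃) = 430.4 L.

V₃ ≈ 430 L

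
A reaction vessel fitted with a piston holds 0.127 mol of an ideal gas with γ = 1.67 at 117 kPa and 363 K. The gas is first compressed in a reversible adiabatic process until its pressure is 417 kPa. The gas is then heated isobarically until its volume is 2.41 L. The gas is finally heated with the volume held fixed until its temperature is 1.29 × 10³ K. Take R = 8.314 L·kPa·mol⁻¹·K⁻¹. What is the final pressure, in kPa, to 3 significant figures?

From PV = nRT: V₁ = nRT₁/P₁ = 3.276 L.
Adiabatic (γ = 1.67), T V^(γ−1) and P V^γ constant: T₂ = T₁·(P₂/P₁)^((γ−1)/γ) = 604.4 K; V₂ = V₁·(P₁/P₂)^(1/γ) = 1.530 L.
P constant ⇒ V ∝ T: P₃ = P₂; T₃ = T₂·(V₃/V₂) = 951.8 K.
Isochoric, so P/T is constant: V₄ = V₃; P₄ = P₃·(T₄/T₃) = 565.2 kPa.

P₄ ≈ 565 kPa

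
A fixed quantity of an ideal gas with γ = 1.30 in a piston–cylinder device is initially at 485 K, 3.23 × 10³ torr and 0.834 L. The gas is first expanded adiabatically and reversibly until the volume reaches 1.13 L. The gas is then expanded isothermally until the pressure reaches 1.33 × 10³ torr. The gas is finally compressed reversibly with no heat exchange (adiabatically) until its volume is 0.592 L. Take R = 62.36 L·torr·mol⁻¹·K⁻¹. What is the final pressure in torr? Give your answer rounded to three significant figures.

Adiabatic (γ = 1.30), T V^(γ−1) and P V^γ constant: T₂ = T₁·(V₁/V₂)^(γ−1) = 442.8 K; P₂ = P₁·(V₁/V₂)^γ = 2176 torr.
T constant ⇒ Boyle's law P V = const: T₃ = T₂; V₃ = V₂·(P₂/P₃) = 1.849 L.
Reversible adiabatic, γ = 1.30: T₄ = T₃·(V₃/V₄)^(γ−1) = 623.1 K; P₄ = P₃·(V₃/V₄)^γ = 5846 torr.

P₄ ≈ 5.85e+03 torr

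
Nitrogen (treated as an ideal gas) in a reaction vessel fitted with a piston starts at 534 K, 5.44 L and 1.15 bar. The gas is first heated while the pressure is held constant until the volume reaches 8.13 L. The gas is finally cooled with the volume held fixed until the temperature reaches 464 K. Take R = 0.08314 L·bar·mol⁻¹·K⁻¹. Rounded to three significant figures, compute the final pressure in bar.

Isobaric, so V/T is constant: P₂ = P₁; T₂ = T₁·(V₂/V₁) = 798.1 K.
V constant ⇒ P ∝ T: V₃ = V₂; P₃ = P₂·(T₃/T₂) = 0.6686 bar.

P₃ ≈ 0.669 bar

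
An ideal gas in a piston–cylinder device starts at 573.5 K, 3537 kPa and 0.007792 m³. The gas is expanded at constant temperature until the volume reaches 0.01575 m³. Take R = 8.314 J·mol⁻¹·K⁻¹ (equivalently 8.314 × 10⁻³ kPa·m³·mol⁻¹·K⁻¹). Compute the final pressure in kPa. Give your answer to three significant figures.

P₂ ≈ 1.75e+03 kPa

Isothermal, so P V is constant: T₂ = T₁; P₂ = P₁·(V₁/V₂) = 1750 kPa.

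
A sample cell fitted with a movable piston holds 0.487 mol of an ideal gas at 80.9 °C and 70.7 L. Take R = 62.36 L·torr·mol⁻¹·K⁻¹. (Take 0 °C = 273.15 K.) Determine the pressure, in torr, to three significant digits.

P ≈ 152 torr

Convert: T = 354.05 K.
PV = nRT ⇒ P = nRT/V = (0.487 × 62.36 × 354.05) / 70.7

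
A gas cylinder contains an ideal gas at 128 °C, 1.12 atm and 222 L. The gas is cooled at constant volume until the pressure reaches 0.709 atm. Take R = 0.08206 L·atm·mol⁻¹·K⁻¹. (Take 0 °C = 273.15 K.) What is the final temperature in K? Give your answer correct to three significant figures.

Convert: T₁ = 401.1 K.
V constant ⇒ P ∝ T: V₂ = V₁; T₂ = T₁·(P₂/P₁) = 253.9 K.

T₂ ≈ 254 K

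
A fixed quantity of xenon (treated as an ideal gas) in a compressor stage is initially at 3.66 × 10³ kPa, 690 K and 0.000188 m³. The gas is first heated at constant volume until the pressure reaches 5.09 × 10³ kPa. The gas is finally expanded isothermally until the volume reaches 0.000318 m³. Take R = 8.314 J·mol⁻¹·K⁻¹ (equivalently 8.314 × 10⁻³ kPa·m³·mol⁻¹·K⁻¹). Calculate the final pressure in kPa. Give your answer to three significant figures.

P₃ ≈ 3.01e+03 kPa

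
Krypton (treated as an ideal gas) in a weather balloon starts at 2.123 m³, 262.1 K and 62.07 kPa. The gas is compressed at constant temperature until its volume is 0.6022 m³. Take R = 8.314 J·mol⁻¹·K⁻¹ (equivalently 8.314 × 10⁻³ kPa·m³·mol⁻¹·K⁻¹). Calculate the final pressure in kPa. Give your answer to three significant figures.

P₂ ≈ 219 kPa

Isothermal, so P V is constant: T₂ = T₁; P₂ = P₁·(V₁/V₂) = 218.8 kPa.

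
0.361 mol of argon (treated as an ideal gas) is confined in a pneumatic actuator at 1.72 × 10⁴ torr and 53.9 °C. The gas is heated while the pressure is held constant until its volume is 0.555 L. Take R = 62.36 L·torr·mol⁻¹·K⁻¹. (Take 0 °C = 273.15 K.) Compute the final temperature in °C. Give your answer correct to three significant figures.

T₂ ≈ 151 °C

Convert: T₁ = 327.0 K.
From PV = nRT: V₁ = nRT₁/P₁ = 0.4281 L.
Isobaric, so V/T is constant: P₂ = P₁; T₂ = T₁·(V₂/V₁) = 424.0 K.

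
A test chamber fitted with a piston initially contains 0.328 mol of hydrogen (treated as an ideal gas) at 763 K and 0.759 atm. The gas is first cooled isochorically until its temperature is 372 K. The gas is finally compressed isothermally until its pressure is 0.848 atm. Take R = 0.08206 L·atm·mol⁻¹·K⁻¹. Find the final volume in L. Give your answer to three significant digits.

V₃ ≈ 11.8 L

From PV = nRT: V₁ = nRT₁/P₁ = 27.06 L.
Isochoric, so P/T is constant: V₂ = V₁; P₂ = P₁·(T₂/T₁) = 0.3700 atm.
Isothermal, so P V is constant: T₃ = T₂; V₃ = V₂·(P₂/P₃) = 11.81 L.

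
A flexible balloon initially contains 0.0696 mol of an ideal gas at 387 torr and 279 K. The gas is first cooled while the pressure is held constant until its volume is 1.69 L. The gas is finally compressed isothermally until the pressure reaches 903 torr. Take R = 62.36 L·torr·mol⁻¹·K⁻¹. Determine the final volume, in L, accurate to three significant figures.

From PV = nRT: V₁ = nRT₁/P₁ = 3.129 L.
P constant ⇒ V ∝ T: P₂ = P₁; T₂ = T₁·(V₂/V₁) = 150.7 K.
T constant ⇒ Boyle's law P V = const: T₃ = T₂; V₃ = V₂·(P₂/P₃) = 0.7243 L.

V₃ ≈ 0.724 L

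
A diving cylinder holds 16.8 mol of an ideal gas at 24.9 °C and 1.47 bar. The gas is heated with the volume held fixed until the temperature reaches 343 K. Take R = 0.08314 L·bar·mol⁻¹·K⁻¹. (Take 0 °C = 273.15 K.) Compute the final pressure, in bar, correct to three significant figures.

Convert: T₁ = 298.0 K.
From PV = nRT: V₁ = nRT₁/P₁ = 283.2 L.
Isochoric, so P/T is constant: V₂ = V₁; P₂ = P₁·(T₂/T₁) = 1.692 bar.

P₂ ≈ 1.69 bar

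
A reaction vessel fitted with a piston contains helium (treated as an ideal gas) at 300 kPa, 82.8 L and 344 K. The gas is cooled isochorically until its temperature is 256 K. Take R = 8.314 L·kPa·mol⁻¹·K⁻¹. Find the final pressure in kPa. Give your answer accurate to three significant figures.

V constant ⇒ P ∝ T: V₂ = V₁; P₂ = P₁·(T₂/T₁) = 223.3 kPa.

P₂ ≈ 223 kPa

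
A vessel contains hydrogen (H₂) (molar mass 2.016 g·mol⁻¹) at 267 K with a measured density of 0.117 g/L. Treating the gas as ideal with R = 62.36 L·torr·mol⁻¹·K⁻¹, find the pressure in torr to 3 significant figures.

ρ = PM/(RT) ⇒ P = ρRT/M = (0.117 × 62.36 × 267.0) / 2.016

P ≈ 966 torr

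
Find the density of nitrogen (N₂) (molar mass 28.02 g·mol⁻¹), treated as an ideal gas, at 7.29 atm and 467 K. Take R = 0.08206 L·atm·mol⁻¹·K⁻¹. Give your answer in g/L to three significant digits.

ρ ≈ 5.33 g/L

ρ = PM/(RT) = (7.29 × 28.02) / (0.08206 × 467.0)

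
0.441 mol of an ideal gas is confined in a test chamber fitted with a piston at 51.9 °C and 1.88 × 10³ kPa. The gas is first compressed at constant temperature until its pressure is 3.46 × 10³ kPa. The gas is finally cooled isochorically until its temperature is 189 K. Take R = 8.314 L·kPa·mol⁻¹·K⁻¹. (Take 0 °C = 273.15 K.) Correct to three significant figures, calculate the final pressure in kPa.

Convert: T₁ = 325.0 K.
From PV = nRT: V₁ = nRT₁/P₁ = 0.6339 L.
Isothermal, so P V is constant: T₂ = T₁; V₂ = V₁·(P₁/P₂) = 0.3444 L.
V constant ⇒ P ∝ T: V₃ = V₂; P₃ = P₂·(T₃/T₂) = 2012 kPa.

P₃ ≈ 2.01e+03 kPa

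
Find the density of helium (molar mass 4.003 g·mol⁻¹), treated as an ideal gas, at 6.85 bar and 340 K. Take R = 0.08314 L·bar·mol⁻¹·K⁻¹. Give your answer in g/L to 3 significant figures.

ρ = PM/(RT) = (6.85 × 4.003) / (0.08314 × 340.0)

ρ ≈ 0.970 g/L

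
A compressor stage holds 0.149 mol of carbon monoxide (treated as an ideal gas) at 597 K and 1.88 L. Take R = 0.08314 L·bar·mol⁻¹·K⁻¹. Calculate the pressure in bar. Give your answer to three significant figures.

PV = nRT ⇒ P = nRT/V = (0.149 × 0.08314 × 597) / 1.88

P ≈ 3.93 bar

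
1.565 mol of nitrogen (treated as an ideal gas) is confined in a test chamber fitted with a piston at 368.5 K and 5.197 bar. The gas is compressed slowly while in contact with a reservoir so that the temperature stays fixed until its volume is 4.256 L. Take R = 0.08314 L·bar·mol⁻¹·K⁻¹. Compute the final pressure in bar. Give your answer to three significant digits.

From PV = nRT: V₁ = nRT₁/P₁ = 9.226 L.
Isothermal, so P V is constant: T₂ = T₁; P₂ = P₁·(V₁/V₂) = 11.27 bar.

P₂ ≈ 11.3 bar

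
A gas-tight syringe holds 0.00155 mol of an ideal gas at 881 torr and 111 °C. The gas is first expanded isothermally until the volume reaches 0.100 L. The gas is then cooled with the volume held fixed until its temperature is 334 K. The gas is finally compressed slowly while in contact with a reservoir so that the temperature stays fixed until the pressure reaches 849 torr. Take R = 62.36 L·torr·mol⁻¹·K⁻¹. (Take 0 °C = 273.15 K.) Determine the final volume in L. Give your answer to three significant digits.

V₄ ≈ 0.0380 L

Convert: T₁ = 384.1 K.
From PV = nRT: V₁ = nRT₁/P₁ = 0.04215 L.
Isothermal, so P V is constant: T₂ = T₁; P₂ = P₁·(V₁/V₂) = 371.3 torr.
Isochoric, so P/T is constant: V₃ = V₂; P₃ = P₂·(T₃/T₂) = 322.8 torr.
T constant ⇒ Boyle's law P V = const: T₄ = T₃; V₄ = V₃·(P₃/P₄) = 0.03803 L.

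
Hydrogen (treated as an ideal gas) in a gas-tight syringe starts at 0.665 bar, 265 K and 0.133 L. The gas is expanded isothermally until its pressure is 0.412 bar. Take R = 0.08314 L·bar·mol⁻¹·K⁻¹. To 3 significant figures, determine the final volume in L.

Isothermal, so P V is constant: T₂ = T₁; V₂ = V₁·(P₁/P₂) = 0.2147 L.

V₂ ≈ 0.215 L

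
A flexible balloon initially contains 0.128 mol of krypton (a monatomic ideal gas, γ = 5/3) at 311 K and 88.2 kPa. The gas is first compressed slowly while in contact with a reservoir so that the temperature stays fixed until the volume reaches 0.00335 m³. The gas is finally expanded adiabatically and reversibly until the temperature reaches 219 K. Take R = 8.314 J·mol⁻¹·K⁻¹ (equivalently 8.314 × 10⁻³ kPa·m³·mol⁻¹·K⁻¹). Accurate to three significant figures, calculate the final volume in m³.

V₃ ≈ 0.00567 m³

From PV = nRT: V₁ = nRT₁/P₁ = 0.003752 m³.
Isothermal, so P V is constant: T₂ = T₁; P₂ = P₁·(V₁/V₂) = 98.80 kPa.
Adiabatic (γ = 5/3), T V^(γ−1) and P V^γ constant: P₃ = P₂·(T₃/T₂)^(γ/(γ−1)) = 41.11 kPa; V₃ = V₂·(T₂/T₃)^(1/(γ−1)) = 0.005669 m³.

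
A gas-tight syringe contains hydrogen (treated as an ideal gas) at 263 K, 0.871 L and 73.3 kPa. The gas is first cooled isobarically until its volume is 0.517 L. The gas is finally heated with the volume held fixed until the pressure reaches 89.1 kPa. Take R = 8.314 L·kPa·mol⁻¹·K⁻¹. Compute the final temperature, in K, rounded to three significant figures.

T₃ ≈ 190 K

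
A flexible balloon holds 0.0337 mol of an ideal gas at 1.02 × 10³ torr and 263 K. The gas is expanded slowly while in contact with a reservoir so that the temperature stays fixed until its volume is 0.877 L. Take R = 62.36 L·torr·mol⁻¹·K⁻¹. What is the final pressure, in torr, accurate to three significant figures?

P₂ ≈ 630 torr

From PV = nRT: V₁ = nRT₁/P₁ = 0.5419 L.
Isothermal, so P V is constant: T₂ = T₁; P₂ = P₁·(V₁/V₂) = 630.2 torr.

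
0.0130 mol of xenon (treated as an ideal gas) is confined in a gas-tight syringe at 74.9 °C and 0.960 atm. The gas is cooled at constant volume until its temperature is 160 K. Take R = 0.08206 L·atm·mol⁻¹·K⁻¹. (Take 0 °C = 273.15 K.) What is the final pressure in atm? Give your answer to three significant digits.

P₂ ≈ 0.441 atm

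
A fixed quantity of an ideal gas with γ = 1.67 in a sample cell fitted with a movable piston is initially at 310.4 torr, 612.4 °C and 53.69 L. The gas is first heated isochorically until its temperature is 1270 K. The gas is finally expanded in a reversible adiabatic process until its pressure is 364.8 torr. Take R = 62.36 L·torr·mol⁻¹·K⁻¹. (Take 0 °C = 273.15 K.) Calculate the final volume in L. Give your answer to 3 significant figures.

Convert: T₁ = 885.5 K.
Isochoric, so P/T is constant: V₂ = V₁; P₂ = P₁·(T₂/T₁) = 445.2 torr.
Adiabatic (γ = 1.67), T V^(γ−1) and P V^γ constant: T₃ = T₂·(P₃/P₂)^((γ−1)/γ) = 1173 K; V₃ = V₂·(P₂/P₃)^(1/γ) = 60.49 L.

V₃ ≈ 60.5 L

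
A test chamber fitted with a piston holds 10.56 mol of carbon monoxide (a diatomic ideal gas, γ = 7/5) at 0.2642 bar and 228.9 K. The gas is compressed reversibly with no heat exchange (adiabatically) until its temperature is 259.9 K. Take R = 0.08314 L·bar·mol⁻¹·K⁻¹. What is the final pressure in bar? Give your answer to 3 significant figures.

P₂ ≈ 0.412 bar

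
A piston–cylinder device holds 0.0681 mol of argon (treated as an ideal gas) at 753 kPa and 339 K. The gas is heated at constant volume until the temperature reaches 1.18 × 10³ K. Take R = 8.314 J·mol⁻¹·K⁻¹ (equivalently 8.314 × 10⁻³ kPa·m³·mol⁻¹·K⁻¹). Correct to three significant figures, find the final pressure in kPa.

P₂ ≈ 2.62e+03 kPa

From PV = nRT: V₁ = nRT₁/P₁ = 0.0002549 m³.
Isochoric, so P/T is constant: V₂ = V₁; P₂ = P₁·(T₂/T₁) = 2621 kPa.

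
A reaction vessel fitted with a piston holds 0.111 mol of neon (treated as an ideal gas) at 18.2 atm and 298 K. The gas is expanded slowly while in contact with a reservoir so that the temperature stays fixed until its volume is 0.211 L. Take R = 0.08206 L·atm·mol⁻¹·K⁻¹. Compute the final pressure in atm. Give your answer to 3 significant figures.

P₂ ≈ 12.9 atm

From PV = nRT: V₁ = nRT₁/P₁ = 0.1491 L.
T constant ⇒ Boyle's law P V = const: T₂ = T₁; P₂ = P₁·(V₁/V₂) = 12.86 atm.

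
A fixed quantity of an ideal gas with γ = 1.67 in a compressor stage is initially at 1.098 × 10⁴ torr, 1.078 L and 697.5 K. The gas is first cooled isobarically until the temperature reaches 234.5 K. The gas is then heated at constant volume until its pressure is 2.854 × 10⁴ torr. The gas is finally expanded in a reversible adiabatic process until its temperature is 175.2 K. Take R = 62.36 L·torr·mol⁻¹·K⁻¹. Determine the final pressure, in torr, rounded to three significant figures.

P₄ ≈ 1.28e+03 torr

P constant ⇒ V ∝ T: P₂ = P₁; V₂ = V₁·(T₂/T₁) = 0.3624 L.
V constant ⇒ P ∝ T: V₃ = V₂; T₃ = T₂·(P₃/P₂) = 609.5 K.
Adiabatic (γ = 1.67), T V^(γ−1) and P V^γ constant: P₄ = P₃·(T₄/T₃)^(γ/(γ−1)) = 1276 torr; V₄ = V₃·(T₃/T₄)^(1/(γ−1)) = 2.330 L.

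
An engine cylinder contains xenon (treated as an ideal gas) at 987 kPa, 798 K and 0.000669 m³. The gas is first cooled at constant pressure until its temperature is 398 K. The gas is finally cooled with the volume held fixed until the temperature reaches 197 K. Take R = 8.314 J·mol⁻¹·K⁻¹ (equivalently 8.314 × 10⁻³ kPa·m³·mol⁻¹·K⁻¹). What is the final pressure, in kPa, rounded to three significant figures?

P₃ ≈ 489 kPa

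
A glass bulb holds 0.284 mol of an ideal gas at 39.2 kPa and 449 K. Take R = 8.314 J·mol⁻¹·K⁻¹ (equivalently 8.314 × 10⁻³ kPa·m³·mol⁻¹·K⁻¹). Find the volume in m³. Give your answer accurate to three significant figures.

V ≈ 0.0270 m³

PV = nRT ⇒ V = nRT/P = (0.284 × 8.314 × 10⁻³ × 449) / 39.2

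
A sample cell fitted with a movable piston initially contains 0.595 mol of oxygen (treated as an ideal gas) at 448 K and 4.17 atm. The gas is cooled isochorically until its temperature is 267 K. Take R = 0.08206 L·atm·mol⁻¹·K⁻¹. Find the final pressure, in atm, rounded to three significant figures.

P₂ ≈ 2.49 atm

From PV = nRT: V₁ = nRT₁/P₁ = 5.246 L.
Isochoric, so P/T is constant: V₂ = V₁; P₂ = P₁·(T₂/T₁) = 2.485 atm.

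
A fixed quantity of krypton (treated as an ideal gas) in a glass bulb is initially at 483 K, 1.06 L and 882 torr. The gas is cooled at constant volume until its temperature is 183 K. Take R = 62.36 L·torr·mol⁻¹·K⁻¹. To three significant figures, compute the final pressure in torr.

P₂ ≈ 334 torr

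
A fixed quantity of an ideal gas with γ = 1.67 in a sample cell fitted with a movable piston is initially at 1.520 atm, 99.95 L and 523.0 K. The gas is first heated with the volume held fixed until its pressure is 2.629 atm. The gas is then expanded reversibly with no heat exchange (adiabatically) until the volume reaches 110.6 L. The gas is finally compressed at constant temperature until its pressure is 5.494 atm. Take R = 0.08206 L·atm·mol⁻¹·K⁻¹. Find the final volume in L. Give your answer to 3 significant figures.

V₄ ≈ 44.7 L

V constant ⇒ P ∝ T: V₂ = V₁; T₂ = T₁·(P₂/P₁) = 904.6 K.
Adiabatic (γ = 1.67), T V^(γ−1) and P V^γ constant: T₃ = T₂·(V₂/V₃)^(γ−1) = 845.3 K; P₃ = P₂·(V₂/V₃)^γ = 2.220 atm.
T constant ⇒ Boyle's law P V = const: T₄ = T₃; V₄ = V₃·(P₃/P₄) = 44.69 L.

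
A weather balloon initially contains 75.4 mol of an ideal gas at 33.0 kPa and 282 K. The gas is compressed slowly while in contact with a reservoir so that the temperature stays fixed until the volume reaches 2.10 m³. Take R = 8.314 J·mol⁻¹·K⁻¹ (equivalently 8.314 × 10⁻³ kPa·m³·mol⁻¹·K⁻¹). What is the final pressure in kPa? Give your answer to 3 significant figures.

P₂ ≈ 84.2 kPa

From PV = nRT: V₁ = nRT₁/P₁ = 5.357 m³.
T constant ⇒ Boyle's law P V = const: T₂ = T₁; P₂ = P₁·(V₁/V₂) = 84.18 kPa.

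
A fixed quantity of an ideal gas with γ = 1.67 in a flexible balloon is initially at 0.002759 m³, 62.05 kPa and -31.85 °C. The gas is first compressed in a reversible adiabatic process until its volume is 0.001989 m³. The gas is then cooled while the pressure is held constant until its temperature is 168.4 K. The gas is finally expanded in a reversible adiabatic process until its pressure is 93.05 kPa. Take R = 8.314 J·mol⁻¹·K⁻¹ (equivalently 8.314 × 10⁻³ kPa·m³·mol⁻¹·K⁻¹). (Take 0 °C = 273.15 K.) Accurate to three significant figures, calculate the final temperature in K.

Convert: T₁ = 241.3 K.
Reversible adiabatic, γ = 1.67: T₂ = T₁·(V₁/V₂)^(γ−1) = 300.5 K; P₂ = P₁·(V₁/V₂)^γ = 107.2 kPa.
P constant ⇒ V ∝ T: P₃ = P₂; V₃ = V₂·(T₃/T₂) = 0.001115 m³.
Adiabatic (γ = 1.67), T V^(γ−1) and P V^γ constant: T₄ = T₃·(P₄/P₃)^((γ−1)/γ) = 159.1 K; V₄ = V₃·(P₃/P₄)^(1/γ) = 0.001213 m³.

T₄ ≈ 159 K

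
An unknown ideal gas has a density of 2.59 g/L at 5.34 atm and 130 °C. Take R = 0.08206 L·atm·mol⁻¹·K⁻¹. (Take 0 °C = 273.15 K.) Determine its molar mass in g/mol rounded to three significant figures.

ρ = PM/(RT) ⇒ M = ρRT/P = (2.59 × 0.08206 × 403.1) / 5.34

M ≈ 16.0 g/mol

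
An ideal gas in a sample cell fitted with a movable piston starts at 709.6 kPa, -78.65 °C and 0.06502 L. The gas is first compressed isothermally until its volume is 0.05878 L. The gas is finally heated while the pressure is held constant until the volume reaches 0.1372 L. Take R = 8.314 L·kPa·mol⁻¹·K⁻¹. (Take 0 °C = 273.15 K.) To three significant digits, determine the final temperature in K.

Convert: T₁ = 194.5 K.
Isothermal, so P V is constant: T₂ = T₁; P₂ = P₁·(V₁/V₂) = 784.9 kPa.
Isobaric, so V/T is constant: P₃ = P₂; T₃ = T₂·(V₃/V₂) = 454.0 K.

T₃ ≈ 454 K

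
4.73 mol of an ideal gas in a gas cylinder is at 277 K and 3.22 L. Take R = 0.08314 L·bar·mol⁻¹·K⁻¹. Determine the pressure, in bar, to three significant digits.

P ≈ 33.8 bar

PV = nRT ⇒ P = nRT/V = (4.73 × 0.08314 × 277) / 3.22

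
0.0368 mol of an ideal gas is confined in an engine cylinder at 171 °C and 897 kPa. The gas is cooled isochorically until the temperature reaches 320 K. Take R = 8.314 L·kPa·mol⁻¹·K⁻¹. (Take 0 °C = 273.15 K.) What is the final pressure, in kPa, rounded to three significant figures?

Convert: T₁ = 444.1 K.
From PV = nRT: V₁ = nRT₁/P₁ = 0.1515 L.
V constant ⇒ P ∝ T: V₂ = V₁; P₂ = P₁·(T₂/T₁) = 646.3 kPa.

P₂ ≈ 646 kPa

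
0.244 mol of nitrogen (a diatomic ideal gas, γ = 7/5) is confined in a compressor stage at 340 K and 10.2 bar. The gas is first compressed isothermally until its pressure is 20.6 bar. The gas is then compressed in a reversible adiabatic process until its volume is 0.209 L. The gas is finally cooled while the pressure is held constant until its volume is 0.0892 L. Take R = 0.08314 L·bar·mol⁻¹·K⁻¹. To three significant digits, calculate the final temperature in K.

T₄ ≈ 175 K

From PV = nRT: V₁ = nRT₁/P₁ = 0.6762 L.
Isothermal, so P V is constant: T₂ = T₁; V₂ = V₁·(P₁/P₂) = 0.3348 L.
Adiabatic (γ = 7/5), T V^(γ−1) and P V^γ constant: T₃ = T₂·(V₂/V₃)^(γ−1) = 410.5 K; P₃ = P₂·(V₂/V₃)^γ = 39.85 bar.
Isobaric, so V/T is constant: P₄ = P₃; T₄ = T₃·(V₄/V₃) = 175.2 K.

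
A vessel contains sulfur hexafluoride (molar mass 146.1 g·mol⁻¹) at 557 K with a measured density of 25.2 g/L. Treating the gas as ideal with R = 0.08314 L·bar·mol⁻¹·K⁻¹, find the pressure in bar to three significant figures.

ρ = PM/(RT) ⇒ P = ρRT/M = (25.2 × 0.08314 × 557.0) / 146.1

P ≈ 7.99 bar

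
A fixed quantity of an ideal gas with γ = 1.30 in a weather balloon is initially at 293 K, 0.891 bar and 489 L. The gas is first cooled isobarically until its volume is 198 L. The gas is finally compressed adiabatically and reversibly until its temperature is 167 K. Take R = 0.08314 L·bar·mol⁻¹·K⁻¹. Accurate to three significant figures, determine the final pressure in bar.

P constant ⇒ V ∝ T: P₂ = P₁; T₂ = T₁·(V₂/V₁) = 118.6 K.
Adiabatic (γ = 1.30), T V^(γ−1) and P V^γ constant: P₃ = P₂·(T₃/T₂)^(γ/(γ−1)) = 3.921 bar; V₃ = V₂·(T₂/T₃)^(1/(γ−1)) = 63.34 L.

P₃ ≈ 3.92 bar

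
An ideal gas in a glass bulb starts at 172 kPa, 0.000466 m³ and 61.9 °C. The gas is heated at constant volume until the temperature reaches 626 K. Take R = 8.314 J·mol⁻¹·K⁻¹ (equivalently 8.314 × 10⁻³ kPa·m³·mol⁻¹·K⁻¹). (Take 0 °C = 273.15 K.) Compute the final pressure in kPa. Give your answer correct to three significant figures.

Convert: T₁ = 335.0 K.
V constant ⇒ P ∝ T: V₂ = V₁; P₂ = P₁·(T₂/T₁) = 321.4 kPa.

P₂ ≈ 321 kPa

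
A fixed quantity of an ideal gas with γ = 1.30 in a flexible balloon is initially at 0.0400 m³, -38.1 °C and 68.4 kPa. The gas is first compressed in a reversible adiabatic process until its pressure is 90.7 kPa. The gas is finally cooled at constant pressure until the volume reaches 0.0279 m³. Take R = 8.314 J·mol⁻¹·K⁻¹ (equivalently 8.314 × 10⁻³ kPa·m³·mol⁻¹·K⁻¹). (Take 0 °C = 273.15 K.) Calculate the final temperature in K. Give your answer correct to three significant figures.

Convert: T₁ = 235.0 K.
Adiabatic (γ = 1.30), T V^(γ−1) and P V^γ constant: T₂ = T₁·(P₂/P₁)^((γ−1)/γ) = 250.9 K; V₂ = V₁·(P₁/P₂)^(1/γ) = 0.03220 m³.
P constant ⇒ V ∝ T: P₃ = P₂; T₃ = T₂·(V₃/V₂) = 217.4 K.

T₃ ≈ 217 K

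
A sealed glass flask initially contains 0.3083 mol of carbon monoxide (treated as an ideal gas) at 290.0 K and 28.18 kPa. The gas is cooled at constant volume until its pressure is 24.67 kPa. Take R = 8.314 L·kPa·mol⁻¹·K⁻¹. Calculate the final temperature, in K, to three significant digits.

From PV = nRT: V₁ = nRT₁/P₁ = 26.38 L.
Isochoric, so P/T is constant: V₂ = V₁; T₂ = T₁·(P₂/P₁) = 253.9 K.

T₂ ≈ 254 K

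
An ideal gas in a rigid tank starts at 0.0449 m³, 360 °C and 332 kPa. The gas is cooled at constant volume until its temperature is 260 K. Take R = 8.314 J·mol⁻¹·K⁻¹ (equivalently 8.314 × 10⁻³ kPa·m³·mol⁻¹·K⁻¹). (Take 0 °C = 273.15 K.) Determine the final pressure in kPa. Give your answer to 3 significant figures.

Convert: T₁ = 633.1 K.
Isochoric, so P/T is constant: V₂ = V₁; P₂ = P₁·(T₂/T₁) = 136.3 kPa.

P₂ ≈ 136 kPa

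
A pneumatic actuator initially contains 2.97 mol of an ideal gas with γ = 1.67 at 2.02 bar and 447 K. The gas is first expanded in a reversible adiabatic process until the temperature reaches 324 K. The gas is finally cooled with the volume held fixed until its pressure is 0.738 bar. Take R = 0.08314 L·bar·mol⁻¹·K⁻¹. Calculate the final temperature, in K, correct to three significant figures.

T₃ ≈ 264 K

From PV = nRT: V₁ = nRT₁/P₁ = 54.64 L.
Adiabatic (γ = 1.67), T V^(γ−1) and P V^γ constant: P₂ = P₁·(T₂/T₁)^(γ/(γ−1)) = 0.9057 bar; V₂ = V₁·(T₁/T₂)^(1/(γ−1)) = 88.33 L.
V constant ⇒ P ∝ T: V₃ = V₂; T₃ = T₂·(P₃/P₂) = 264.0 K.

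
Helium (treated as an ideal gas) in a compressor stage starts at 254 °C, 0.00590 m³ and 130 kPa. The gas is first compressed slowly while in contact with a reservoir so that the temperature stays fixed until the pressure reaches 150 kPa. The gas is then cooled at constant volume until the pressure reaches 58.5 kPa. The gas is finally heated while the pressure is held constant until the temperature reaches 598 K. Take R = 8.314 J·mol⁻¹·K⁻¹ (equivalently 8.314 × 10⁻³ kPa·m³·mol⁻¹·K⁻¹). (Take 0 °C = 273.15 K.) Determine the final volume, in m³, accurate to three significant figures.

V₄ ≈ 0.0149 m³

Convert: T₁ = 527.1 K.
Isothermal, so P V is constant: T₂ = T₁; V₂ = V₁·(P₁/P₂) = 0.005113 m³.
Isochoric, so P/T is constant: V₃ = V₂; T₃ = T₂·(P₃/P₂) = 205.6 K.
Isobaric, so V/T is constant: P₄ = P₃; V₄ = V₃·(T₄/T₃) = 0.01487 m³.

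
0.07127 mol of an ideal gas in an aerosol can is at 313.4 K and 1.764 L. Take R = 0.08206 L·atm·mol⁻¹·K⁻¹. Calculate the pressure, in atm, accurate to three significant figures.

PV = nRT ⇒ P = nRT/V = (0.07127 × 0.08206 × 313.4) / 1.764

P ≈ 1.04 atm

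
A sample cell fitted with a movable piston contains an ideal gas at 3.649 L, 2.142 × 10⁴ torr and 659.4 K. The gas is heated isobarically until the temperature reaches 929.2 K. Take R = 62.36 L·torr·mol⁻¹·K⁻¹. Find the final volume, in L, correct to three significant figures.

V₂ ≈ 5.14 L

Isobaric, so V/T is constant: P₂ = P₁; V₂ = V₁·(T₂/T₁) = 5.142 L.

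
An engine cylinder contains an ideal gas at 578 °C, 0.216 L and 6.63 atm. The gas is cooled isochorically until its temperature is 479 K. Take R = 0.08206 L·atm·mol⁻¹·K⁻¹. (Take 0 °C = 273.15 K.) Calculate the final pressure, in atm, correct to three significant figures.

P₂ ≈ 3.73 atm

Convert: T₁ = 851.1 K.
V constant ⇒ P ∝ T: V₂ = V₁; P₂ = P₁·(T₂/T₁) = 3.731 atm.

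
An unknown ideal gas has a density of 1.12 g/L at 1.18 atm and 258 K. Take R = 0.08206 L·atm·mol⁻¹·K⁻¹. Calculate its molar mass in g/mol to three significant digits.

ρ = PM/(RT) ⇒ M = ρRT/P = (1.12 × 0.08206 × 258.0) / 1.18

M ≈ 20.1 g/mol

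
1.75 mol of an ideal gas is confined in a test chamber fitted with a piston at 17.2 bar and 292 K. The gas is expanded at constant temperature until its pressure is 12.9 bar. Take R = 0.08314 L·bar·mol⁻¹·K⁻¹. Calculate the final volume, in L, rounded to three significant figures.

From PV = nRT: V₁ = nRT₁/P₁ = 2.470 L.
Isothermal, so P V is constant: T₂ = T₁; V₂ = V₁·(P₁/P₂) = 3.293 L.

V₂ ≈ 3.29 L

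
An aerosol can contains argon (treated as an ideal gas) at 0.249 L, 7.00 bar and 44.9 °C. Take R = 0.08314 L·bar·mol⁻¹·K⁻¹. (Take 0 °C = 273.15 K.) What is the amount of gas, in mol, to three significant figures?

n ≈ 0.0659 mol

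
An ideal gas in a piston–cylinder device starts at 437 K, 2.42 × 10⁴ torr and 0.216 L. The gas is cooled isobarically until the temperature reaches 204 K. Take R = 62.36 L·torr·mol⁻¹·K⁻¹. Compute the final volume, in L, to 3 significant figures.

Isobaric, so V/T is constant: P₂ = P₁; V₂ = V₁·(T₂/T₁) = 0.1008 L.

V₂ ≈ 0.101 L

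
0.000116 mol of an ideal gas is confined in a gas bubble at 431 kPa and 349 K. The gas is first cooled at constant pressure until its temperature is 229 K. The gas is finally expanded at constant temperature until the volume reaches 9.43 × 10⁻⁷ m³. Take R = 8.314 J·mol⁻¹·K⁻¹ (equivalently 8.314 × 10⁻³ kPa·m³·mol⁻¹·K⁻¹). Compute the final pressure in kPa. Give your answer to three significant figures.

P₃ ≈ 234 kPa

From PV = nRT: V₁ = nRT₁/P₁ = 7.809e-07 m³.
P constant ⇒ V ∝ T: P₂ = P₁; V₂ = V₁·(T₂/T₁) = 5.124e-07 m³.
Isothermal, so P V is constant: T₃ = T₂; P₃ = P₂·(V₂/V₃) = 234.2 kPa.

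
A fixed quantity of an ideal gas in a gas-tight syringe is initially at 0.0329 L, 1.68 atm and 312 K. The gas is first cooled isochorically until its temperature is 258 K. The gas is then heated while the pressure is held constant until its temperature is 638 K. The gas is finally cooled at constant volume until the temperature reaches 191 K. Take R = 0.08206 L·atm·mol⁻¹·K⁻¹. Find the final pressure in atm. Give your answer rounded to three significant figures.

P₄ ≈ 0.416 atm

Isochoric, so P/T is constant: V₂ = V₁; P₂ = P₁·(T₂/T₁) = 1.389 atm.
Isobaric, so V/T is constant: P₃ = P₂; V₃ = V₂·(T₃/T₂) = 0.08136 L.
Isochoric, so P/T is constant: V₄ = V₃; P₄ = P₃·(T₄/T₃) = 0.4159 atm.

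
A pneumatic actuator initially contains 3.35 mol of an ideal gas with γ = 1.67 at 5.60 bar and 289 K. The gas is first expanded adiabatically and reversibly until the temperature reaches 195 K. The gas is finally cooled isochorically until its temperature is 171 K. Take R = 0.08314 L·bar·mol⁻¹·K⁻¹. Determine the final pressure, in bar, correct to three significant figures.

From PV = nRT: V₁ = nRT₁/P₁ = 14.37 L.
Adiabatic (γ = 1.67), T V^(γ−1) and P V^γ constant: P₂ = P₁·(T₂/T₁)^(γ/(γ−1)) = 2.100 bar; V₂ = V₁·(T₁/T₂)^(1/(γ−1)) = 25.86 L.
Isochoric, so P/T is constant: V₃ = V₂; P₃ = P₂·(T₃/T₂) = 1.842 bar.

P₃ ≈ 1.84 bar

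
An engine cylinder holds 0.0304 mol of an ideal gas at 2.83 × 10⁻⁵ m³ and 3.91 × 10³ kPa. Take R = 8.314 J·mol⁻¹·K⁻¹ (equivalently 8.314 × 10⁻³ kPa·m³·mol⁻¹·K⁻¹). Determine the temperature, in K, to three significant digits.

PV = nRT ⇒ T = PV/(nR) = (3.91e+03 × 2.83e-05) / (0.0304 × 8.314 × 10⁻³)

T ≈ 438 K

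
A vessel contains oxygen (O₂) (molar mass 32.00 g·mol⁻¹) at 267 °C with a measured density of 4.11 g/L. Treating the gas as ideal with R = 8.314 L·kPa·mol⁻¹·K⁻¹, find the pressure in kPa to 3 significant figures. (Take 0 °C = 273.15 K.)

P ≈ 577 kPa

ρ = PM/(RT) ⇒ P = ρRT/M = (4.11 × 8.314 × 540.1) / 32.00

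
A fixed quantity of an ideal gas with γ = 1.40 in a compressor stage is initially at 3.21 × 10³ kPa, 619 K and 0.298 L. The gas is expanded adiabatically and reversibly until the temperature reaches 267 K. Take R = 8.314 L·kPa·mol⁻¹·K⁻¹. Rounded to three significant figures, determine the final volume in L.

Reversible adiabatic, γ = 1.40: P₂ = P₁·(T₂/T₁)^(γ/(γ−1)) = 169.2 kPa; V₂ = V₁·(T₁/T₂)^(1/(γ−1)) = 2.439 L.

V₂ ≈ 2.44 L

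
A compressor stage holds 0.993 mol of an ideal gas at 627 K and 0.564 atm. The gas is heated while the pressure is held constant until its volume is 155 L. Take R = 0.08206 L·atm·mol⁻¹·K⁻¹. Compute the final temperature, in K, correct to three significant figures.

From PV = nRT: V₁ = nRT₁/P₁ = 90.59 L.
P constant ⇒ V ∝ T: P₂ = P₁; T₂ = T₁·(V₂/V₁) = 1073 K.

T₂ ≈ 1.07e+03 K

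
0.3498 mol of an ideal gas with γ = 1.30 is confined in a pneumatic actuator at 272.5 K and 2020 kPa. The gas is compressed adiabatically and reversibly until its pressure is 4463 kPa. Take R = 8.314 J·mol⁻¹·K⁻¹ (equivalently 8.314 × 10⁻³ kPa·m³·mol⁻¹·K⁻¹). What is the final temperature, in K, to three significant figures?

From PV = nRT: V₁ = nRT₁/P₁ = 0.0003923 m³.
Adiabatic (γ = 1.30), T V^(γ−1) and P V^γ constant: T₂ = T₁·(P₂/P₁)^((γ−1)/γ) = 327.2 K; V₂ = V₁·(P₁/P₂)^(1/γ) = 0.0002132 m³.

T₂ ≈ 327 K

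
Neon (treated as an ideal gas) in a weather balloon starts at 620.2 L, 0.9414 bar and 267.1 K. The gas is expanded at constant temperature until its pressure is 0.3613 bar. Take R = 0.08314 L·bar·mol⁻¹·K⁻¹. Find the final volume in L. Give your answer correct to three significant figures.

Isothermal, so P V is constant: T₂ = T₁; V₂ = V₁·(P₁/P₂) = 1616 L.

V₂ ≈ 1.62e+03 L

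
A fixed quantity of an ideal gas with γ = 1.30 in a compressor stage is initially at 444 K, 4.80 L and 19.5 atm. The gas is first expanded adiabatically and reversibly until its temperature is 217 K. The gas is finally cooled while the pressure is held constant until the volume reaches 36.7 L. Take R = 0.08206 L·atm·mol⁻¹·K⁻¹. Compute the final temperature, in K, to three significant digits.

Reversible adiabatic, γ = 1.30: P₂ = P₁·(T₂/T₁)^(γ/(γ−1)) = 0.8764 atm; V₂ = V₁·(T₁/T₂)^(1/(γ−1)) = 52.20 L.
Isobaric, so V/T is constant: P₃ = P₂; T₃ = T₂·(V₃/V₂) = 152.6 K.

T₃ ≈ 153 K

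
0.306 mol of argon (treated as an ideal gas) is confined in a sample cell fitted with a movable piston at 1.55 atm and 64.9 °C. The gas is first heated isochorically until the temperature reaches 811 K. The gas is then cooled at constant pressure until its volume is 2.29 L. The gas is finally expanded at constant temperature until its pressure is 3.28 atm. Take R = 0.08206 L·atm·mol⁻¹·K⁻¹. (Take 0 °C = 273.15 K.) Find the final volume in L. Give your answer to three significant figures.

Convert: T₁ = 338.0 K.
From PV = nRT: V₁ = nRT₁/P₁ = 5.476 L.
V constant ⇒ P ∝ T: V₂ = V₁; P₂ = P₁·(T₂/T₁) = 3.719 atm.
P constant ⇒ V ∝ T: P₃ = P₂; T₃ = T₂·(V₃/V₂) = 339.1 K.
T constant ⇒ Boyle's law P V = const: T₄ = T₃; V₄ = V₃·(P₃/P₄) = 2.596 L.

V₄ ≈ 2.60 L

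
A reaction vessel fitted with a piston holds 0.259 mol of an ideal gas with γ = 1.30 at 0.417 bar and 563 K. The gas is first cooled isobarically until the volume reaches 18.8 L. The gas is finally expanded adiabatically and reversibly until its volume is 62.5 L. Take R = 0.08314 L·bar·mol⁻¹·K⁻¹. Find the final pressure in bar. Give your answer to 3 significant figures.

From PV = nRT: V₁ = nRT₁/P₁ = 29.07 L.
Isobaric, so V/T is constant: P₂ = P₁; T₂ = T₁·(V₂/V₁) = 364.1 K.
Adiabatic (γ = 1.30), T V^(γ−1) and P V^γ constant: T₃ = T₂·(V₂/V₃)^(γ−1) = 253.9 K; P₃ = P₂·(V₂/V₃)^γ = 0.08748 bar.

P₃ ≈ 0.0875 bar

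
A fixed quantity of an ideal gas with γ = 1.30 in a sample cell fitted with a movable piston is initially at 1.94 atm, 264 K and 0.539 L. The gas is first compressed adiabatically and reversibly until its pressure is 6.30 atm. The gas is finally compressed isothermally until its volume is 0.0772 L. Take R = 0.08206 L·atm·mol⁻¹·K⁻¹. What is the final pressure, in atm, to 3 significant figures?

P₃ ≈ 17.8 atm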